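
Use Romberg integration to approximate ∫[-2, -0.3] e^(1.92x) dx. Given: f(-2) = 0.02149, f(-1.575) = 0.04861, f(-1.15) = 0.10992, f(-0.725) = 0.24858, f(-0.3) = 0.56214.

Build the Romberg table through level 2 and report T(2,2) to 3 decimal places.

T(0,0) (trapezoid, 1 panel, h=1.7000): 0.49609
T(1,0) (trapezoid, 2 panels, h=0.8500): 0.34147
T(2,0) (trapezoid, 4 panels, h=0.4250): 0.29704
T(1,1) = 0.34147 + (0.34147 − 0.49609)/3 = 0.28993
T(2,1) = 0.29704 + (0.29704 − 0.34147)/3 = 0.28223
T(2,2) = 0.28223 + (0.28223 − 0.28993)/15 = 0.28172

0.282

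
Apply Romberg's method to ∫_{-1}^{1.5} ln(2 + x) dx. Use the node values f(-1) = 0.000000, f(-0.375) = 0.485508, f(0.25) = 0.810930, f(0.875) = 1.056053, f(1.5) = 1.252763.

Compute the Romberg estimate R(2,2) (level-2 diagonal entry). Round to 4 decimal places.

R(0,0) (trapezoid, 1 panel, h=2.5000): 1.565954
R(1,0) (trapezoid, 2 panels, h=1.2500): 1.796639
R(2,0) (trapezoid, 4 panels, h=0.6250): 1.861795
R(1,1) = 1.796639 + (1.796639 − 1.565954)/3 = 1.873534
R(2,1) = 1.861795 + (1.861795 − 1.796639)/3 = 1.883514
R(2,2) = 1.883514 + (1.883514 − 1.873534)/15 = 1.884179

1.8842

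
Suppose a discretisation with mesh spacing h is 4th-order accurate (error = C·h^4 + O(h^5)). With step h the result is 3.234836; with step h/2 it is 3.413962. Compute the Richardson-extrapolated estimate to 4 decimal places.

3.4259

The leading error scales as h^4; refining by a factor of 2 reduces it by 2^4 = 16.
Extrapolated value = (16·A(h/2) − A(h)) / (16 − 1)
= (16·3.413962 − 3.234836) / 15
= 51.388556 / 15 = 3.425904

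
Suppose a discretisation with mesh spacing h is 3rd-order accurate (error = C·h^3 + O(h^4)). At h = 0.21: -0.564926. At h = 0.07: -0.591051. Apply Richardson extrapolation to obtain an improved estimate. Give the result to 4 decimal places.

The leading error scales as h^3; refining by a factor of 3 reduces it by 3^3 = 27.
Extrapolated value = (27·A(h/3) − A(h)) / (27 − 1)
= (27·(-0.591051) − (-0.564926)) / 26
= -15.393451 / 26 = -0.592056

-0.5921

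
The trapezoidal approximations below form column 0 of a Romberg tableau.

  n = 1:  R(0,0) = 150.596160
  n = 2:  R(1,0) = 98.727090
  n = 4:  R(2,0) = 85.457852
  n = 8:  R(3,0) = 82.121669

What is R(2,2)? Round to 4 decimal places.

81.0079

R(1,1) = (4·98.727090 − 150.596160) / 3 = 81.437400
R(2,1) = 85.457852 + (85.457852 − 98.727090)/3 = 81.034773
R(2,2) = 81.034773 + (81.034773 − 81.437400)/15 = 81.007931
(Column j=1 coincides with Simpson's rule on the same nodes.)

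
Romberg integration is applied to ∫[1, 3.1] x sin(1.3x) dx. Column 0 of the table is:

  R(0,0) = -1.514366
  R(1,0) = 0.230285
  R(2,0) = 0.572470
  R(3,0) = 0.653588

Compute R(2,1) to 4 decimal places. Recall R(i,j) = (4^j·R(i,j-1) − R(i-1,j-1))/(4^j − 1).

R(2,1) = 0.572470 + (0.572470 − 0.230285)/3 = 0.686532

0.6865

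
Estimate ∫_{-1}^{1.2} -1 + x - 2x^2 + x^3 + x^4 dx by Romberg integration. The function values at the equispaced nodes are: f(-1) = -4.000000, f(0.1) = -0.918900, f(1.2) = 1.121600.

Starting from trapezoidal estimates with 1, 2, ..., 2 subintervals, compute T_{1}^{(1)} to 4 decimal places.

-2.4031

T_{0}^{(0)} (trapezoid, 1 panel, h=2.2000): -3.166240
T_{1}^{(0)} (trapezoid, 2 panels, h=1.1000): -2.593910
T_{1}^{(1)} = -2.593910 + (-2.593910 − (-3.166240))/3 = -2.403133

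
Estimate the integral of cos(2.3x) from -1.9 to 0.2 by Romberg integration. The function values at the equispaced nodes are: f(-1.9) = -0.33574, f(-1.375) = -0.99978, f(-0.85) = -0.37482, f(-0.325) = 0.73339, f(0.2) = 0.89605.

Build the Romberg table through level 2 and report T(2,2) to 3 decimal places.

T(0,0) (trapezoid, 1 panel, h=2.1000): 0.58833
T(1,0) (trapezoid, 2 panels, h=1.0500): -0.09940
T(2,0) (trapezoid, 4 panels, h=0.5250): -0.18955
T(1,1) = -0.09940 + (-0.09940 − 0.58833)/3 = -0.32864
T(2,1) = -0.18955 + (-0.18955 − (-0.09940))/3 = -0.21960
T(2,2) = -0.21960 + (-0.21960 − (-0.32864))/15 = -0.21233

-0.212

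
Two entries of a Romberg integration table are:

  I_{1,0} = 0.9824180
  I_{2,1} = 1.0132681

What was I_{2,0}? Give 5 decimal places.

1.00556

From I_{2,1} = (4·I_{2,0} − I_{1,0})/3, solve for I_{2,0}:
4·I_{2,0} = 3·1.0132681 + 0.9824180 = 4.0222223
I_{2,0} = 1.0055556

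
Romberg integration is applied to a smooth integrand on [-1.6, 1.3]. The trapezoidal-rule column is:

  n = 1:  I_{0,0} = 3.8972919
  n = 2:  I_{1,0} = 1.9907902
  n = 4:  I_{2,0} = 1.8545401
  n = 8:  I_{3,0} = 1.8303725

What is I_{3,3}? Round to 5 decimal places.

Richardson extrapolation on the trapezoidal column (denominator 4−1=3):
I_{1,1} = 1.9907902 + (1.9907902 − 3.8972919)/3 = 1.3552896
I_{2,1} = 1.8545401 + (1.8545401 − 1.9907902)/3 = 1.8091234
I_{3,1} = (4·1.8303725 − 1.8545401) / 3 = 1.8223166
I_{2,2} = (16·1.8091234 − 1.3552896) / 15 = 1.8393790
I_{3,2} = 1.8223166 + (1.8223166 − 1.8091234)/15 = 1.8231961
I_{3,3} = 1.8231961 + (1.8231961 − 1.8393790)/63 = 1.8229392

1.82294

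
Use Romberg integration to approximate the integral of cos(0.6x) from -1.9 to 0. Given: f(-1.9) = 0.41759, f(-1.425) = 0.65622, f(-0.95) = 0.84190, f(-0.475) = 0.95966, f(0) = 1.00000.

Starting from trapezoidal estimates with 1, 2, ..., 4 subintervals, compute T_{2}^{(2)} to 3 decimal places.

T_{0}^{(0)} (trapezoid, 1 panel, h=1.9000): 1.34671
T_{1}^{(0)} (trapezoid, 2 panels, h=0.9500): 1.47316
T_{2}^{(0)} (trapezoid, 4 panels, h=0.4750): 1.50412
T_{1}^{(1)} = 1.47316 + (1.47316 − 1.34671)/3 = 1.51531
T_{2}^{(1)} = 1.50412 + (1.50412 − 1.47316)/3 = 1.51444
T_{2}^{(2)} = 1.51444 + (1.51444 − 1.51531)/15 = 1.51438

1.514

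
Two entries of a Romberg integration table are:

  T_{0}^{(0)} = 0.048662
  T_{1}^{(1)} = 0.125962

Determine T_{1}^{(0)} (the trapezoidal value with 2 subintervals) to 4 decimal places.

0.1066

From T_{1}^{(1)} = (4·T_{1}^{(0)} − T_{0}^{(0)})/3, solve for T_{1}^{(0)}:
4·T_{1}^{(0)} = 3·0.125962 + 0.048662 = 0.426548
T_{1}^{(0)} = 0.106637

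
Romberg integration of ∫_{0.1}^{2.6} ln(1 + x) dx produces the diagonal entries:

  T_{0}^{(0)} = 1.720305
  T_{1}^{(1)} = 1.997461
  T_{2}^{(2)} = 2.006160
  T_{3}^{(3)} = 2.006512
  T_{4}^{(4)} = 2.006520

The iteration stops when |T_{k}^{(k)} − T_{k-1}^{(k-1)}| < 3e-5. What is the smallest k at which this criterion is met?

k = 4

|T_{1}^{(1)} − T_{0}^{(0)}| = 0.277156 ≥ 3e-5
|T_{2}^{(2)} − T_{1}^{(1)}| = 0.008699 ≥ 3e-5
|T_{3}^{(3)} − T_{2}^{(2)}| = 0.000352 ≥ 3e-5
|T_{4}^{(4)} − T_{3}^{(3)}| = 0.000008 < 3e-5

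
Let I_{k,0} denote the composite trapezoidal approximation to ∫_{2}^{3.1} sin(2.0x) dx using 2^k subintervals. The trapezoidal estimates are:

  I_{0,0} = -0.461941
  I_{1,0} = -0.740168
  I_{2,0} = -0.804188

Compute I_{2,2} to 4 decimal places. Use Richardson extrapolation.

-0.8250

Richardson extrapolation on the trapezoidal column (denominator 4−1=3):
I_{1,1} = (4·(-0.740168) − (-0.461941)) / 3 = -0.832910
I_{2,1} = (4·(-0.804188) − (-0.740168)) / 3 = -0.825528
I_{2,2} = (16·(-0.825528) − (-0.832910)) / 15 = -0.825036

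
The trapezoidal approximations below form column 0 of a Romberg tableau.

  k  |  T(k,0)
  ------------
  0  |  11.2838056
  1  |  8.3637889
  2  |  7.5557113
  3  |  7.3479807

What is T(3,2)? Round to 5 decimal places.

7.27823

Richardson extrapolation on the trapezoidal column (denominator 4−1=3):
T(2,1) = (4·7.5557113 − 8.3637889) / 3 = 7.2863521
T(3,1) = 7.3479807 + (7.3479807 − 7.5557113)/3 = 7.2787372
T(3,2) = (16·7.2787372 − 7.2863521) / 15 = 7.2782295
(Column j=1 coincides with Simpson's rule on the same nodes.)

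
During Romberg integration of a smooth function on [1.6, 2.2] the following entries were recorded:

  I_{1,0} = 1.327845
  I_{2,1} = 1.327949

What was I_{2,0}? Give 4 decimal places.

From I_{2,1} = (4·I_{2,0} − I_{1,0})/3, solve for I_{2,0}:
4·I_{2,0} = 3·1.327949 + 1.327845 = 5.311692
I_{2,0} = 1.327923

1.3279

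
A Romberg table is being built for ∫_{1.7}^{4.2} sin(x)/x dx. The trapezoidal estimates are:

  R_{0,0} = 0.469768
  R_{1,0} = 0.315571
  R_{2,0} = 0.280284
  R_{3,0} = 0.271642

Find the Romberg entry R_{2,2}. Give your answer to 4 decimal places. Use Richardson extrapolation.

Richardson extrapolation on the trapezoidal column (denominator 4−1=3):
R_{1,1} = (4·0.315571 − 0.469768) / 3 = 0.264172
R_{2,1} = 0.280284 + (0.280284 − 0.315571)/3 = 0.268522
R_{2,2} = (16·0.268522 − 0.264172) / 15 = 0.268812
(Column j=1 coincides with Simpson's rule on the same nodes.)

0.2688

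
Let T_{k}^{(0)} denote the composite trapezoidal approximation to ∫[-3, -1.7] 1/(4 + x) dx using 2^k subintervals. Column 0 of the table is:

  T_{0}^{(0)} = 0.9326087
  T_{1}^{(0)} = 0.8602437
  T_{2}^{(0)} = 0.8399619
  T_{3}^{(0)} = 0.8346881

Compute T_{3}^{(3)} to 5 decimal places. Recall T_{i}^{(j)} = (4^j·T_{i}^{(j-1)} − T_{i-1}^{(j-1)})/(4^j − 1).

0.83291

T_{1}^{(1)} = (4·0.8602437 − 0.9326087) / 3 = 0.8361220
T_{2}^{(1)} = 0.8399619 + (0.8399619 − 0.8602437)/3 = 0.8332013
T_{3}^{(1)} = 0.8346881 + (0.8346881 − 0.8399619)/3 = 0.8329302
T_{2}^{(2)} = (16·0.8332013 − 0.8361220) / 15 = 0.8330066
T_{3}^{(2)} = 0.8329302 + (0.8329302 − 0.8332013)/15 = 0.8329121
T_{3}^{(3)} = 0.8329121 + (0.8329121 − 0.8330066)/63 = 0.8329106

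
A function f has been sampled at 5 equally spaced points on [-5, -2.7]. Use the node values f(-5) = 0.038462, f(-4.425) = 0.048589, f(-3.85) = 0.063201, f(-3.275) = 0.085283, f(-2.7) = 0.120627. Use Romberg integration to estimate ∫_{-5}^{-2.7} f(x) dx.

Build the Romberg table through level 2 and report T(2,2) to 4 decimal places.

0.1573

T(0,0) (trapezoid, 1 panel, h=2.3000): 0.182952
T(1,0) (trapezoid, 2 panels, h=1.1500): 0.164157
T(2,0) (trapezoid, 4 panels, h=0.5750): 0.159055
T(1,1) = 0.164157 + (0.164157 − 0.182952)/3 = 0.157892
T(2,1) = 0.159055 + (0.159055 − 0.164157)/3 = 0.157354
T(2,2) = 0.157354 + (0.157354 − 0.157892)/15 = 0.157318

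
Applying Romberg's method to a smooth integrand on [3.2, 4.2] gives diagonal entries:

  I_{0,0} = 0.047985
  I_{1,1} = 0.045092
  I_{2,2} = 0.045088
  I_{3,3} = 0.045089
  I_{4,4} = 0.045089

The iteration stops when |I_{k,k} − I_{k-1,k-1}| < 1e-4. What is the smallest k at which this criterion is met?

k = 2

|I_{1,1} − I_{0,0}| = 0.002893 ≥ 1e-4
|I_{2,2} − I_{1,1}| = 0.000004 < 1e-4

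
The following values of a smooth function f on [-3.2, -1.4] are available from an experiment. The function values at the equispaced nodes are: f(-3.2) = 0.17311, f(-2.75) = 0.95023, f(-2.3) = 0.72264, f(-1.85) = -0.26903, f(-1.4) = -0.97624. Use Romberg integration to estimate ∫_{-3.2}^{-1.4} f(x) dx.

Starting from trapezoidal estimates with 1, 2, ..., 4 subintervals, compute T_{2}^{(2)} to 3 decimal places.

0.497

T_{0}^{(0)} (trapezoid, 1 panel, h=1.8000): -0.72282
T_{1}^{(0)} (trapezoid, 2 panels, h=0.9000): 0.28897
T_{2}^{(0)} (trapezoid, 4 panels, h=0.4500): 0.45102
T_{1}^{(1)} = 0.28897 + (0.28897 − (-0.72282))/3 = 0.62623
T_{2}^{(1)} = 0.45102 + (0.45102 − 0.28897)/3 = 0.50504
T_{2}^{(2)} = 0.50504 + (0.50504 − 0.62623)/15 = 0.49696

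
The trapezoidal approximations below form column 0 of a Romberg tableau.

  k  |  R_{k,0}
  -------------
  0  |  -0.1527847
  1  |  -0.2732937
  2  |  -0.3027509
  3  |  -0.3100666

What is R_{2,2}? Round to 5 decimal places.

Richardson extrapolation on the trapezoidal column (denominator 4−1=3):
R_{1,1} = -0.2732937 + (-0.2732937 − (-0.1527847))/3 = -0.3134634
R_{2,1} = -0.3027509 + (-0.3027509 − (-0.2732937))/3 = -0.3125700
R_{2,2} = (16·(-0.3125700) − (-0.3134634)) / 15 = -0.3125104

-0.31251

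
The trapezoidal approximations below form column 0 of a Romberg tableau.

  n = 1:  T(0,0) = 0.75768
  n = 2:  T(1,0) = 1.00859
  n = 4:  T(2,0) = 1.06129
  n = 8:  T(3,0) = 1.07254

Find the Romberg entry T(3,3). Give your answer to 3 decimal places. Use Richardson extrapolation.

T(1,1) = (4·1.00859 − 0.75768) / 3 = 1.09223
T(2,1) = (4·1.06129 − 1.00859) / 3 = 1.07886
T(3,1) = 1.07254 + (1.07254 − 1.06129)/3 = 1.07629
T(2,2) = 1.07886 + (1.07886 − 1.09223)/15 = 1.07797
T(3,2) = (16·1.07629 − 1.07886) / 15 = 1.07612
T(3,3) = (64·1.07612 − 1.07797) / 63 = 1.07609

1.076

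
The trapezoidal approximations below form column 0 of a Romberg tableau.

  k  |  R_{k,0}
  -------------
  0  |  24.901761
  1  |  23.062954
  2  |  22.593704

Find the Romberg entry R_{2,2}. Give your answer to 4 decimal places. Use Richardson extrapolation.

Richardson extrapolation on the trapezoidal column (denominator 4−1=3):
R_{1,1} = (4·23.062954 − 24.901761) / 3 = 22.450018
R_{2,1} = 22.593704 + (22.593704 − 23.062954)/3 = 22.437287
R_{2,2} = 22.437287 + (22.437287 − 22.450018)/15 = 22.436438

22.4364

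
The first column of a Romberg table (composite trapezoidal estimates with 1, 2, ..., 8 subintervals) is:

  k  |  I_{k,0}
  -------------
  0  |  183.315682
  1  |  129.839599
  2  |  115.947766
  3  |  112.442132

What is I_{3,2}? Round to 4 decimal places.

Richardson extrapolation on the trapezoidal column (denominator 4−1=3):
I_{2,1} = 115.947766 + (115.947766 − 129.839599)/3 = 111.317155
I_{3,1} = (4·112.442132 − 115.947766) / 3 = 111.273587
I_{3,2} = 111.273587 + (111.273587 − 111.317155)/15 = 111.270682
(Column j=1 coincides with Simpson's rule on the same nodes.)

111.2707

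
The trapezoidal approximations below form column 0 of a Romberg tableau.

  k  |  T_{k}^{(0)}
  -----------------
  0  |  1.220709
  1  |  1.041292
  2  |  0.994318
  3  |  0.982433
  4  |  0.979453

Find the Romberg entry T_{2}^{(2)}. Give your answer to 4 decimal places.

0.9785

Richardson extrapolation on the trapezoidal column (denominator 4−1=3):
T_{1}^{(1)} = 1.041292 + (1.041292 − 1.220709)/3 = 0.981486
T_{2}^{(1)} = 0.994318 + (0.994318 − 1.041292)/3 = 0.978660
T_{2}^{(2)} = 0.978660 + (0.978660 − 0.981486)/15 = 0.978472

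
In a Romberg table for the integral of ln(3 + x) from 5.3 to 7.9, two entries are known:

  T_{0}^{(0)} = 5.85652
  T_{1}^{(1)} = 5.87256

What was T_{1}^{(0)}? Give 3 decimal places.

From T_{1}^{(1)} = (4·T_{1}^{(0)} − T_{0}^{(0)})/3, solve for T_{1}^{(0)}:
4·T_{1}^{(0)} = 3·5.87256 + 5.85652 = 23.47420
T_{1}^{(0)} = 5.86855

5.869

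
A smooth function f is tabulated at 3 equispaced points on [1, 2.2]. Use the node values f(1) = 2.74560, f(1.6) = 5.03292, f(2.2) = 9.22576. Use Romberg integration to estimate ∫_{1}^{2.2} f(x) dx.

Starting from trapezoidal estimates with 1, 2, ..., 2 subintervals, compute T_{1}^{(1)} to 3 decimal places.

6.421

T_{0}^{(0)} (trapezoid, 1 panel, h=1.2000): 7.18282
T_{1}^{(0)} (trapezoid, 2 panels, h=0.6000): 6.61116
T_{1}^{(1)} = 6.61116 + (6.61116 − 7.18282)/3 = 6.42061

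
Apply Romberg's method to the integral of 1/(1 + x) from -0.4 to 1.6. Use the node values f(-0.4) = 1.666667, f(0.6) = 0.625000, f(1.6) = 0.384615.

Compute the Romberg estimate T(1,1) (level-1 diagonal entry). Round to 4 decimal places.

1.5171

T(0,0) (trapezoid, 1 panel, h=2.0000): 2.051282
T(1,0) (trapezoid, 2 panels, h=1.0000): 1.650641
T(1,1) = 1.650641 + (1.650641 − 2.051282)/3 = 1.517094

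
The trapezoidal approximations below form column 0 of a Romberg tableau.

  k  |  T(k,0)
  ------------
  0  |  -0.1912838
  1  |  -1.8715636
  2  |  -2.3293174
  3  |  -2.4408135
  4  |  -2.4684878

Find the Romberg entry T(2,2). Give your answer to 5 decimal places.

-2.48525

T(1,1) = (4·(-1.8715636) − (-0.1912838)) / 3 = -2.4316569
T(2,1) = -2.3293174 + (-2.3293174 − (-1.8715636))/3 = -2.4819020
T(2,2) = -2.4819020 + (-2.4819020 − (-2.4316569))/15 = -2.4852517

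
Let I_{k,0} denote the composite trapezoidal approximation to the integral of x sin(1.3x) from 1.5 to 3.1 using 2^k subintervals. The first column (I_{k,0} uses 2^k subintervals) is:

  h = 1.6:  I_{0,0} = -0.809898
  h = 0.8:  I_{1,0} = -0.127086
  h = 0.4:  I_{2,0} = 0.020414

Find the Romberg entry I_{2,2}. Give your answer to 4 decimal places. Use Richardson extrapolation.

0.0675

Richardson extrapolation on the trapezoidal column (denominator 4−1=3):
I_{1,1} = (4·(-0.127086) − (-0.809898)) / 3 = 0.100518
I_{2,1} = (4·0.020414 − (-0.127086)) / 3 = 0.069581
I_{2,2} = (16·0.069581 − 0.100518) / 15 = 0.067519
(Column j=1 coincides with Simpson's rule on the same nodes.)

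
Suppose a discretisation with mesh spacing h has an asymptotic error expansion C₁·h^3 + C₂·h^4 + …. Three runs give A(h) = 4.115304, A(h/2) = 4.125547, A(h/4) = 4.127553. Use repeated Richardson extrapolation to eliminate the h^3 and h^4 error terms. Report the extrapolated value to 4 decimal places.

4.1279

First eliminate the h^3 term (factor 2^3 = 8):
  B₁ = (8·4.125547 − 4.115304)/7 = 4.127010
  B₂ = (8·4.127553 − 4.125547)/7 = 4.127840
Then eliminate the h^4 term (factor 2^4 = 16):
  (16·4.127840 − 4.127010)/15 = 4.127895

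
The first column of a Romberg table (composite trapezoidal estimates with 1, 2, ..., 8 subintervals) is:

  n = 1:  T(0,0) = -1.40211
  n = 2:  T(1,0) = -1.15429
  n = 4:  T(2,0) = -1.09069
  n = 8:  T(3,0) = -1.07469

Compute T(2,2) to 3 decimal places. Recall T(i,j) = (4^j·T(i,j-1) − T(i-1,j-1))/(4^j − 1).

T(1,1) = (4·(-1.15429) − (-1.40211)) / 3 = -1.07168
T(2,1) = (4·(-1.09069) − (-1.15429)) / 3 = -1.06949
T(2,2) = (16·(-1.06949) − (-1.07168)) / 15 = -1.06934

-1.069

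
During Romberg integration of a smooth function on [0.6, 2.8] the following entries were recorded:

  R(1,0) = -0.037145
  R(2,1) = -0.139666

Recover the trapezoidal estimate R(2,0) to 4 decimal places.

-0.1140

From R(2,1) = (4·R(2,0) − R(1,0))/3, solve for R(2,0):
4·R(2,0) = 3·(-0.139666) + (-0.037145) = -0.456143
R(2,0) = -0.114036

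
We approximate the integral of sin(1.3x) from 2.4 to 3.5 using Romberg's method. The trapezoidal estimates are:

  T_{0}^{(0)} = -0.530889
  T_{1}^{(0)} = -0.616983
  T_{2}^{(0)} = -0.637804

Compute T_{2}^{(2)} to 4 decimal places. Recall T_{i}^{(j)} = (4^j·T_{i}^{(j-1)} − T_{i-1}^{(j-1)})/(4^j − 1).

-0.6447

T_{1}^{(1)} = (4·(-0.616983) − (-0.530889)) / 3 = -0.645681
T_{2}^{(1)} = -0.637804 + (-0.637804 − (-0.616983))/3 = -0.644744
T_{2}^{(2)} = -0.644744 + (-0.644744 − (-0.645681))/15 = -0.644682
(Column j=1 coincides with Simpson's rule on the same nodes.)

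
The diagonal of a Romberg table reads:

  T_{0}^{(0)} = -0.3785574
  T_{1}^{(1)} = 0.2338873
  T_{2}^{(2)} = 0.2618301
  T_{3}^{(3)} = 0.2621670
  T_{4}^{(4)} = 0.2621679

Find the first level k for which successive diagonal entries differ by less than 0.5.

k = 2

|T_{1}^{(1)} − T_{0}^{(0)}| = 0.6124447 ≥ 0.5
|T_{2}^{(2)} − T_{1}^{(1)}| = 0.0279428 < 0.5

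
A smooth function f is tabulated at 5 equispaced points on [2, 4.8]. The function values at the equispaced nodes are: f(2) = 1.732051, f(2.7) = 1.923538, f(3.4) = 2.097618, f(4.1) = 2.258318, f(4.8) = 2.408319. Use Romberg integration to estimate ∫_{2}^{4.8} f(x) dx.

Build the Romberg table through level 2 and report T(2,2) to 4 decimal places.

5.8481

T(0,0) (trapezoid, 1 panel, h=2.8000): 5.796518
T(1,0) (trapezoid, 2 panels, h=1.4000): 5.834924
T(2,0) (trapezoid, 4 panels, h=0.7000): 5.844761
T(1,1) = 5.834924 + (5.834924 − 5.796518)/3 = 5.847726
T(2,1) = 5.844761 + (5.844761 − 5.834924)/3 = 5.848040
T(2,2) = 5.848040 + (5.848040 − 5.847726)/15 = 5.848061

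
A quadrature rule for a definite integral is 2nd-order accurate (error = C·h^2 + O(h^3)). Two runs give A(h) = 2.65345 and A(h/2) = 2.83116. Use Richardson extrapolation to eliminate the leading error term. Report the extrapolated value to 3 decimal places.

2.890

Extrapolated value = (4·A(h/2) − A(h)) / (4 − 1)
= (4·2.83116 − 2.65345) / 3
= 8.67119 / 3 = 2.89040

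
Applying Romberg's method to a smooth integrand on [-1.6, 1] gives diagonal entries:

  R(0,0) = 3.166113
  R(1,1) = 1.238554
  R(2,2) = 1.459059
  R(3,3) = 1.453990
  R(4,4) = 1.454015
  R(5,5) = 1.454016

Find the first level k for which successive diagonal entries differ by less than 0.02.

k = 3

|R(1,1) − R(0,0)| = 1.927559 ≥ 0.02
|R(2,2) − R(1,1)| = 0.220505 ≥ 0.02
|R(3,3) − R(2,2)| = 0.005069 < 0.02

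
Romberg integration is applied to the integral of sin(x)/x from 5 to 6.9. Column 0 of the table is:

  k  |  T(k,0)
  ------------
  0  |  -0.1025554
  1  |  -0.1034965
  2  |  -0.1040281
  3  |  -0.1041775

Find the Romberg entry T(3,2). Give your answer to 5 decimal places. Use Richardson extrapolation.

-0.10423

Richardson extrapolation on the trapezoidal column (denominator 4−1=3):
T(2,1) = (4·(-0.1040281) − (-0.1034965)) / 3 = -0.1042053
T(3,1) = -0.1041775 + (-0.1041775 − (-0.1040281))/3 = -0.1042273
T(3,2) = (16·(-0.1042273) − (-0.1042053)) / 15 = -0.1042288
(Column j=1 coincides with Simpson's rule on the same nodes.)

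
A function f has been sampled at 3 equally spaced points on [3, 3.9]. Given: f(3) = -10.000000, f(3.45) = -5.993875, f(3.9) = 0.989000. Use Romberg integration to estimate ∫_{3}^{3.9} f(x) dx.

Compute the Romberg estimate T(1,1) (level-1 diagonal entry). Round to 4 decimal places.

-4.9480

T(0,0) (trapezoid, 1 panel, h=0.9000): -4.054950
T(1,0) (trapezoid, 2 panels, h=0.4500): -4.724719
T(1,1) = -4.724719 + (-4.724719 − (-4.054950))/3 = -4.947975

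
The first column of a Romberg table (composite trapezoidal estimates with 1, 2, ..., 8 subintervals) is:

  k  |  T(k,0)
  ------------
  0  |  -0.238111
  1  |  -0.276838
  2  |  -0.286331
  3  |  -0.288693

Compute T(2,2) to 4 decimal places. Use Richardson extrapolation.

T(1,1) = -0.276838 + (-0.276838 − (-0.238111))/3 = -0.289747
T(2,1) = -0.286331 + (-0.286331 − (-0.276838))/3 = -0.289495
T(2,2) = -0.289495 + (-0.289495 − (-0.289747))/15 = -0.289478
(Column j=1 coincides with Simpson's rule on the same nodes.)

-0.2895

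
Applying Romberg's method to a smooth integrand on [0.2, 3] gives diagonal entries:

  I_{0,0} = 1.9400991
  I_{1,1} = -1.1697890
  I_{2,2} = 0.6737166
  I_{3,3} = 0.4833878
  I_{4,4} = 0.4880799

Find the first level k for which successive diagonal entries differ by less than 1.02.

|I_{1,1} − I_{0,0}| = 3.1098881 ≥ 1.02
|I_{2,2} − I_{1,1}| = 1.8435056 ≥ 1.02
|I_{3,3} − I_{2,2}| = 0.1903288 < 1.02

k = 3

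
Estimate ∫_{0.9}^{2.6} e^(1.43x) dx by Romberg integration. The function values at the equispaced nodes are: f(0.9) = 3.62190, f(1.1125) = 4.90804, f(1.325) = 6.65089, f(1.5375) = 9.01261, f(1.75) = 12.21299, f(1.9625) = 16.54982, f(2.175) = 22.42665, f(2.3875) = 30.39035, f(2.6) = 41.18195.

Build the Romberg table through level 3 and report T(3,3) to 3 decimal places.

26.266

T(0,0) (trapezoid, 1 panel, h=1.7000): 38.08327
T(1,0) (trapezoid, 2 panels, h=0.8500): 29.42268
T(2,0) (trapezoid, 4 panels, h=0.4250): 27.06929
T(3,0) (trapezoid, 8 panels, h=0.2125): 26.46757
T(1,1) = 29.42268 + (29.42268 − 38.08327)/3 = 26.53582
T(2,1) = 27.06929 + (27.06929 − 29.42268)/3 = 26.28483
T(3,1) = 26.46757 + (26.46757 − 27.06929)/3 = 26.26700
T(2,2) = 26.28483 + (26.28483 − 26.53582)/15 = 26.26810
T(3,2) = 26.26700 + (26.26700 − 26.28483)/15 = 26.26581
T(3,3) = 26.26581 + (26.26581 − 26.26810)/63 = 26.26577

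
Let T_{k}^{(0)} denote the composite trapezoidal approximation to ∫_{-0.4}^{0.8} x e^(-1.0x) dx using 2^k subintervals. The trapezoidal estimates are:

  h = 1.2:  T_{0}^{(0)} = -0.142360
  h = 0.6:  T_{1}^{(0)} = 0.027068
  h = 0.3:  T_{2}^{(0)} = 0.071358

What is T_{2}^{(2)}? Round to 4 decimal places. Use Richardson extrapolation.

T_{1}^{(1)} = (4·0.027068 − (-0.142360)) / 3 = 0.083544
T_{2}^{(1)} = (4·0.071358 − 0.027068) / 3 = 0.086121
T_{2}^{(2)} = (16·0.086121 − 0.083544) / 15 = 0.086293

0.0863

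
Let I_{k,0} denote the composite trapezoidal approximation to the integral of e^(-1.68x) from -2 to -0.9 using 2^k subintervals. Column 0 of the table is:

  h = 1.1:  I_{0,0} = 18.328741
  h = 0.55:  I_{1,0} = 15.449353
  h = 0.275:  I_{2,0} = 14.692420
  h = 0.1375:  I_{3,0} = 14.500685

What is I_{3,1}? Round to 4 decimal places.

I_{3,1} = (4·14.500685 − 14.692420) / 3 = 14.436773

14.4368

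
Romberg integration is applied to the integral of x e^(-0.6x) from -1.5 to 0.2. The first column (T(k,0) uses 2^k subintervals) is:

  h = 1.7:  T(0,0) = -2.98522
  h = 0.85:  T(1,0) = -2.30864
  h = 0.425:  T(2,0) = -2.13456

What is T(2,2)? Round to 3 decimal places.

Richardson extrapolation on the trapezoidal column (denominator 4−1=3):
T(1,1) = (4·(-2.30864) − (-2.98522)) / 3 = -2.08311
T(2,1) = (4·(-2.13456) − (-2.30864)) / 3 = -2.07653
T(2,2) = -2.07653 + (-2.07653 − (-2.08311))/15 = -2.07609

-2.076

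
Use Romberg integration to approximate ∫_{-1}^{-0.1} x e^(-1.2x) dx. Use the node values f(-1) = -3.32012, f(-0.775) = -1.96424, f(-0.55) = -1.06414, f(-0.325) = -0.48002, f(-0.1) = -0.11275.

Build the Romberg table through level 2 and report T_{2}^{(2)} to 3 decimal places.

T_{0}^{(0)} (trapezoid, 1 panel, h=0.9000): -1.54479
T_{1}^{(0)} (trapezoid, 2 panels, h=0.4500): -1.25126
T_{2}^{(0)} (trapezoid, 4 panels, h=0.2250): -1.17559
T_{1}^{(1)} = -1.25126 + (-1.25126 − (-1.54479))/3 = -1.15342
T_{2}^{(1)} = -1.17559 + (-1.17559 − (-1.25126))/3 = -1.15037
T_{2}^{(2)} = -1.15037 + (-1.15037 − (-1.15342))/15 = -1.15017

-1.150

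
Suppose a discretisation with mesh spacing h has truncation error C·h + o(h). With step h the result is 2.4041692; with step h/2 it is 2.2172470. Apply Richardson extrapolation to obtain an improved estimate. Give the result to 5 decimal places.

Extrapolated value = (2·A(h/2) − A(h)) / (2 − 1)
= (2·2.2172470 − 2.4041692) / 1
= 2.0303248 / 1 = 2.0303248

2.03032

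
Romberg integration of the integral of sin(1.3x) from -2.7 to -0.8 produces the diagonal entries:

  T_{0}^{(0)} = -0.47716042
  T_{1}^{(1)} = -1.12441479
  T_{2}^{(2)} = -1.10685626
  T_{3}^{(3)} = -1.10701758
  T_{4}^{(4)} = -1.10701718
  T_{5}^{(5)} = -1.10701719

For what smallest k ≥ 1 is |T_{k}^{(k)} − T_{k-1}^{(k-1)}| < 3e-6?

|T_{1}^{(1)} − T_{0}^{(0)}| = 0.64725437 ≥ 3e-6
|T_{2}^{(2)} − T_{1}^{(1)}| = 0.01755853 ≥ 3e-6
|T_{3}^{(3)} − T_{2}^{(2)}| = 0.00016132 ≥ 3e-6
|T_{4}^{(4)} − T_{3}^{(3)}| = 0.00000040 < 3e-6

k = 4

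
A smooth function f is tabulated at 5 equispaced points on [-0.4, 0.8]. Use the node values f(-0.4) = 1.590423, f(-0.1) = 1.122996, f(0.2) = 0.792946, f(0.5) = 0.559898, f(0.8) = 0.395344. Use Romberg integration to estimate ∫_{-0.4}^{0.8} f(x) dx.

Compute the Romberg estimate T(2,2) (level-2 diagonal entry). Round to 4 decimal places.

1.0302

T(0,0) (trapezoid, 1 panel, h=1.2000): 1.191460
T(1,0) (trapezoid, 2 panels, h=0.6000): 1.071498
T(2,0) (trapezoid, 4 panels, h=0.3000): 1.040617
T(1,1) = 1.071498 + (1.071498 − 1.191460)/3 = 1.031511
T(2,1) = 1.040617 + (1.040617 − 1.071498)/3 = 1.030323
T(2,2) = 1.030323 + (1.030323 − 1.031511)/15 = 1.030244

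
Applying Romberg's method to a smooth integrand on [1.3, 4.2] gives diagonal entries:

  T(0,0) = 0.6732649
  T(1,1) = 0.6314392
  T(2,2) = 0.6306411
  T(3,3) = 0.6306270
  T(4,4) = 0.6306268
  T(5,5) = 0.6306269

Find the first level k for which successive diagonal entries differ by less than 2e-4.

k = 3

|T(1,1) − T(0,0)| = 0.0418257 ≥ 2e-4
|T(2,2) − T(1,1)| = 0.0007981 ≥ 2e-4
|T(3,3) − T(2,2)| = 0.0000141 < 2e-4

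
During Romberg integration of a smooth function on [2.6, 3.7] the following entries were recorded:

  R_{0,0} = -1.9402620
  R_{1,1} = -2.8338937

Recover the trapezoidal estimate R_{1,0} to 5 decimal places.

From R_{1,1} = (4·R_{1,0} − R_{0,0})/3, solve for R_{1,0}:
4·R_{1,0} = 3·(-2.8338937) + (-1.9402620) = -10.4419431
R_{1,0} = -2.6104858

-2.61049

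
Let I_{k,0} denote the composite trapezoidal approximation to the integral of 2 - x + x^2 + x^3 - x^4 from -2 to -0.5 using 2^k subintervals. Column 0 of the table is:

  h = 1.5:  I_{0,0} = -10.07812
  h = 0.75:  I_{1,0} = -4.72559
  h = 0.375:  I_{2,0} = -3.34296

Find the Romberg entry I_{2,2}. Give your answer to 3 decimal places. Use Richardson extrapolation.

-2.878

Richardson extrapolation on the trapezoidal column (denominator 4−1=3):
I_{1,1} = -4.72559 + (-4.72559 − (-10.07812))/3 = -2.94141
I_{2,1} = -3.34296 + (-3.34296 − (-4.72559))/3 = -2.88208
I_{2,2} = -2.88208 + (-2.88208 − (-2.94141))/15 = -2.87812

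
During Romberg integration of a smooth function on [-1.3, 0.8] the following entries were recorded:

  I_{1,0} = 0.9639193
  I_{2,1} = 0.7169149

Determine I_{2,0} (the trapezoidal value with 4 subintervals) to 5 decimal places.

From I_{2,1} = (4·I_{2,0} − I_{1,0})/3, solve for I_{2,0}:
4·I_{2,0} = 3·0.7169149 + 0.9639193 = 3.1146640
I_{2,0} = 0.7786660

0.77867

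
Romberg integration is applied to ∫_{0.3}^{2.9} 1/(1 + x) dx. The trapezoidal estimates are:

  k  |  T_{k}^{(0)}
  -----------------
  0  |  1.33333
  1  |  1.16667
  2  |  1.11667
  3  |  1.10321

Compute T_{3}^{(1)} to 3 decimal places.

1.099

T_{3}^{(1)} = 1.10321 + (1.10321 − 1.11667)/3 = 1.09872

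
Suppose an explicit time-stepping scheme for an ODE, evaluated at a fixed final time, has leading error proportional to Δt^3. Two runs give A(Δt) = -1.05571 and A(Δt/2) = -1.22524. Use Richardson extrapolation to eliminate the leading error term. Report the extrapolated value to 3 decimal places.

Extrapolated value = (8·A(Δt/2) − A(Δt)) / (8 − 1)
= (8·(-1.22524) − (-1.05571)) / 7
= -8.74621 / 7 = -1.24946

-1.249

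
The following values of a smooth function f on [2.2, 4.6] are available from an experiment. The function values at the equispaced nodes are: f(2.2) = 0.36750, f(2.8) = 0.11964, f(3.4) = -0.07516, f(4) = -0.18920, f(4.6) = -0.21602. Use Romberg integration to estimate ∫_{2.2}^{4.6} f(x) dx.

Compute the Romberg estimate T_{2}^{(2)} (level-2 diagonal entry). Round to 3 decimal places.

-0.055

T_{0}^{(0)} (trapezoid, 1 panel, h=2.4000): 0.18178
T_{1}^{(0)} (trapezoid, 2 panels, h=1.2000): 0.00070
T_{2}^{(0)} (trapezoid, 4 panels, h=0.6000): -0.04139
T_{1}^{(1)} = 0.00070 + (0.00070 − 0.18178)/3 = -0.05966
T_{2}^{(1)} = -0.04139 + (-0.04139 − 0.00070)/3 = -0.05542
T_{2}^{(2)} = -0.05542 + (-0.05542 − (-0.05966))/15 = -0.05514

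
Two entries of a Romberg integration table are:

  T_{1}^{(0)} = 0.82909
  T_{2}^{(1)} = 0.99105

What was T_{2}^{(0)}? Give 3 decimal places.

0.951

From T_{2}^{(1)} = (4·T_{2}^{(0)} − T_{1}^{(0)})/3, solve for T_{2}^{(0)}:
4·T_{2}^{(0)} = 3·0.99105 + 0.82909 = 3.80224
T_{2}^{(0)} = 0.95056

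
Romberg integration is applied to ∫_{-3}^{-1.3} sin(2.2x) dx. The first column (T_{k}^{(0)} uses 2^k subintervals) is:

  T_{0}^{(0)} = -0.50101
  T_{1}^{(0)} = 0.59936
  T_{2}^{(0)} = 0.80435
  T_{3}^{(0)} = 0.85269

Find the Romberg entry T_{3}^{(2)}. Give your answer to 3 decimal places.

0.869

T_{2}^{(1)} = 0.80435 + (0.80435 − 0.59936)/3 = 0.87268
T_{3}^{(1)} = 0.85269 + (0.85269 − 0.80435)/3 = 0.86880
T_{3}^{(2)} = (16·0.86880 − 0.87268) / 15 = 0.86854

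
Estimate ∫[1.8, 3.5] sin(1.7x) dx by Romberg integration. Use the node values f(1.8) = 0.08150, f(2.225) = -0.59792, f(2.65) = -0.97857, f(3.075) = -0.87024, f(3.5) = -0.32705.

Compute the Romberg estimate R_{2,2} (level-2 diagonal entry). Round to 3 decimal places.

R_{0,0} (trapezoid, 1 panel, h=1.7000): -0.20872
R_{1,0} (trapezoid, 2 panels, h=0.8500): -0.93614
R_{2,0} (trapezoid, 4 panels, h=0.4250): -1.09204
R_{1,1} = -0.93614 + (-0.93614 − (-0.20872))/3 = -1.17861
R_{2,1} = -1.09204 + (-1.09204 − (-0.93614))/3 = -1.14401
R_{2,2} = -1.14401 + (-1.14401 − (-1.17861))/15 = -1.14170

-1.142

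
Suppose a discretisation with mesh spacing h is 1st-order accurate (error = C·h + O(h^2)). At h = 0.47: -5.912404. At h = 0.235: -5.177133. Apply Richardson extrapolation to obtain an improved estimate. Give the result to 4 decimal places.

-4.4419

The leading error scales as h; refining by a factor of 2 reduces it by 2^1 = 2.
Extrapolated value = (2·A(h/2) − A(h)) / (2 − 1)
= (2·(-5.177133) − (-5.912404)) / 1
= -4.441862 / 1 = -4.441862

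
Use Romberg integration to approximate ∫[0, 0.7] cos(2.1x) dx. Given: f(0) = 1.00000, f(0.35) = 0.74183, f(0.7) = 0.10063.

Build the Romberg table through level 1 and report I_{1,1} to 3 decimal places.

0.475

I_{0,0} (trapezoid, 1 panel, h=0.7000): 0.38522
I_{1,0} (trapezoid, 2 panels, h=0.3500): 0.45225
I_{1,1} = 0.45225 + (0.45225 − 0.38522)/3 = 0.47459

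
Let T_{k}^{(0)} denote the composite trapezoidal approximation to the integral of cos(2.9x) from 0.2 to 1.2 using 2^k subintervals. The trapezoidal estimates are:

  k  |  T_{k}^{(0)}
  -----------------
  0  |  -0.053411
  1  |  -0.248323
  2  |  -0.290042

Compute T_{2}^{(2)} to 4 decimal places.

T_{1}^{(1)} = -0.248323 + (-0.248323 − (-0.053411))/3 = -0.313294
T_{2}^{(1)} = (4·(-0.290042) − (-0.248323)) / 3 = -0.303948
T_{2}^{(2)} = -0.303948 + (-0.303948 − (-0.313294))/15 = -0.303325

-0.3033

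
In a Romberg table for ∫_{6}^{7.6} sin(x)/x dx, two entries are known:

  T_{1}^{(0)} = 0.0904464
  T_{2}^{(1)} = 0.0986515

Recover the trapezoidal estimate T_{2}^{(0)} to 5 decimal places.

0.09660

From T_{2}^{(1)} = (4·T_{2}^{(0)} − T_{1}^{(0)})/3, solve for T_{2}^{(0)}:
4·T_{2}^{(0)} = 3·0.0986515 + 0.0904464 = 0.3864009
T_{2}^{(0)} = 0.0966002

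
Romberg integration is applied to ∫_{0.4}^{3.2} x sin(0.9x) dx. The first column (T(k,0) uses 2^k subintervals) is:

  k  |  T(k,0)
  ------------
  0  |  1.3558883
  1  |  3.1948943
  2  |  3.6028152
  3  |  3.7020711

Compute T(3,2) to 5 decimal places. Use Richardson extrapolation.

3.73491

Richardson extrapolation on the trapezoidal column (denominator 4−1=3):
T(2,1) = (4·3.6028152 − 3.1948943) / 3 = 3.7387888
T(3,1) = (4·3.7020711 − 3.6028152) / 3 = 3.7351564
T(3,2) = 3.7351564 + (3.7351564 − 3.7387888)/15 = 3.7349142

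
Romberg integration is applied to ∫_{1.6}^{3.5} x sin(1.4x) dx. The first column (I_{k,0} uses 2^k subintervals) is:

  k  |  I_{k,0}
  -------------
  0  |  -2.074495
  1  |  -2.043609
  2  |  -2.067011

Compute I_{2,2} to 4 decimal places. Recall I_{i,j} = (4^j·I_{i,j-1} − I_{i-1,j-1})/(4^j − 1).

I_{1,1} = (4·(-2.043609) − (-2.074495)) / 3 = -2.033314
I_{2,1} = -2.067011 + (-2.067011 − (-2.043609))/3 = -2.074812
I_{2,2} = (16·(-2.074812) − (-2.033314)) / 15 = -2.077579

-2.0776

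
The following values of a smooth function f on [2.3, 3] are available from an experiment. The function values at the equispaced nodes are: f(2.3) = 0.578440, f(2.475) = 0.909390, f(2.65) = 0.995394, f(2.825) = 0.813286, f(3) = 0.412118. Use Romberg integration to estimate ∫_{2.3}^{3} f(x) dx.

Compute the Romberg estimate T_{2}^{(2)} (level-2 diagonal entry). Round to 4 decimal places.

0.5756

T_{0}^{(0)} (trapezoid, 1 panel, h=0.7000): 0.346695
T_{1}^{(0)} (trapezoid, 2 panels, h=0.3500): 0.521736
T_{2}^{(0)} (trapezoid, 4 panels, h=0.1750): 0.562336
T_{1}^{(1)} = 0.521736 + (0.521736 − 0.346695)/3 = 0.580083
T_{2}^{(1)} = 0.562336 + (0.562336 − 0.521736)/3 = 0.575869
T_{2}^{(2)} = 0.575869 + (0.575869 − 0.580083)/15 = 0.575588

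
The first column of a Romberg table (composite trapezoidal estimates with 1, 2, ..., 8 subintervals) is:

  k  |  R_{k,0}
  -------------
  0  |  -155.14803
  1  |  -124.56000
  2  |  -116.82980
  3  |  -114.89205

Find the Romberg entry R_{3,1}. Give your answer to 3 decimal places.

-114.246

Richardson extrapolation on the trapezoidal column (denominator 4−1=3):
R_{3,1} = -114.89205 + (-114.89205 − (-116.82980))/3 = -114.24613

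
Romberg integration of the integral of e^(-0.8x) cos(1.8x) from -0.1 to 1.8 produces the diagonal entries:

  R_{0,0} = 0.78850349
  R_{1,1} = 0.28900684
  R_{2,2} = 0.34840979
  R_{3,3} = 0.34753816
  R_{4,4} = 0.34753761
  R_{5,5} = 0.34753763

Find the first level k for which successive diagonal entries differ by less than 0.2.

k = 2

|R_{1,1} − R_{0,0}| = 0.49949665 ≥ 0.2
|R_{2,2} − R_{1,1}| = 0.05940295 < 0.2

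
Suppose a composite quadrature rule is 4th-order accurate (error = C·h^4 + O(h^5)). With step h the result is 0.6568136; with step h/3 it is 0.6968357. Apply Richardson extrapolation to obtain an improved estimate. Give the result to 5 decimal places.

Extrapolated value = (81·A(h/3) − A(h)) / (81 − 1)
= (81·0.6968357 − 0.6568136) / 80
= 55.7868781 / 80 = 0.6973360

0.69734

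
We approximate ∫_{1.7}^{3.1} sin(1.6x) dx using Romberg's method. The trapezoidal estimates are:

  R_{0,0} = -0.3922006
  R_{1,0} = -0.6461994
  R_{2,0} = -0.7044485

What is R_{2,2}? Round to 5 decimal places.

Richardson extrapolation on the trapezoidal column (denominator 4−1=3):
R_{1,1} = (4·(-0.6461994) − (-0.3922006)) / 3 = -0.7308657
R_{2,1} = -0.7044485 + (-0.7044485 − (-0.6461994))/3 = -0.7238649
R_{2,2} = (16·(-0.7238649) − (-0.7308657)) / 15 = -0.7233982

-0.72340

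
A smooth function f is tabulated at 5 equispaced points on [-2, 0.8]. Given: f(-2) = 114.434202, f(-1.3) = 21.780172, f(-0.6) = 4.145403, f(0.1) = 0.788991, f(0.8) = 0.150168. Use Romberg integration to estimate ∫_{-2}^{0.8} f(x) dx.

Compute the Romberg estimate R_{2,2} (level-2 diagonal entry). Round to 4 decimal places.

R_{0,0} (trapezoid, 1 panel, h=2.8000): 160.418118
R_{1,0} (trapezoid, 2 panels, h=1.4000): 86.012623
R_{2,0} (trapezoid, 4 panels, h=0.7000): 58.804726
R_{1,1} = 86.012623 + (86.012623 − 160.418118)/3 = 61.210791
R_{2,1} = 58.804726 + (58.804726 − 86.012623)/3 = 49.735427
R_{2,2} = 49.735427 + (49.735427 − 61.210791)/15 = 48.970403

48.9704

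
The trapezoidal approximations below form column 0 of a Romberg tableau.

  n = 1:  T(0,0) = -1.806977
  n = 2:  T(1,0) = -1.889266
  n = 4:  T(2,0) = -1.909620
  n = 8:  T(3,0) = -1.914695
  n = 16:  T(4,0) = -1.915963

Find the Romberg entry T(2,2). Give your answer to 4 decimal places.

-1.9164

Richardson extrapolation on the trapezoidal column (denominator 4−1=3):
T(1,1) = -1.889266 + (-1.889266 − (-1.806977))/3 = -1.916696
T(2,1) = -1.909620 + (-1.909620 − (-1.889266))/3 = -1.916405
T(2,2) = -1.916405 + (-1.916405 − (-1.916696))/15 = -1.916386
(Column j=1 coincides with Simpson's rule on the same nodes.)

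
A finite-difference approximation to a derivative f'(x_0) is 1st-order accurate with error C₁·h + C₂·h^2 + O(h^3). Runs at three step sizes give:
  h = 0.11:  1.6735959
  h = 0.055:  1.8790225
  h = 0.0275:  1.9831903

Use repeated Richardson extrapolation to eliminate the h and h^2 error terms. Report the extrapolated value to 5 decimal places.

2.08833

First eliminate the h term (factor 2^1 = 2):
  B₁ = (2·1.8790225 − 1.6735959)/1 = 2.0844491
  B₂ = (2·1.9831903 − 1.8790225)/1 = 2.0873581
Then eliminate the h^2 term (factor 2^2 = 4):
  (4·2.0873581 − 2.0844491)/3 = 2.0883278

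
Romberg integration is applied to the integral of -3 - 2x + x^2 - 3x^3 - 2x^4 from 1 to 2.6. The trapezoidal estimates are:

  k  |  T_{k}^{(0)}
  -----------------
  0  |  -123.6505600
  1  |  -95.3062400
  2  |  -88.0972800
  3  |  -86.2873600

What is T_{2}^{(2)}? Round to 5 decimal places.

-85.68337

T_{1}^{(1)} = -95.3062400 + (-95.3062400 − (-123.6505600))/3 = -85.8581333
T_{2}^{(1)} = -88.0972800 + (-88.0972800 − (-95.3062400))/3 = -85.6942933
T_{2}^{(2)} = (16·(-85.6942933) − (-85.8581333)) / 15 = -85.6833706
(Column j=1 coincides with Simpson's rule on the same nodes.)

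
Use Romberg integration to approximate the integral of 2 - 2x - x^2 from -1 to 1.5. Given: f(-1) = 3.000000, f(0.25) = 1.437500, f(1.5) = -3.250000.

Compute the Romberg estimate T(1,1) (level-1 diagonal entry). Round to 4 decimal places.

2.2917

T(0,0) (trapezoid, 1 panel, h=2.5000): -0.312500
T(1,0) (trapezoid, 2 panels, h=1.2500): 1.640625
T(1,1) = 1.640625 + (1.640625 − (-0.312500))/3 = 2.291667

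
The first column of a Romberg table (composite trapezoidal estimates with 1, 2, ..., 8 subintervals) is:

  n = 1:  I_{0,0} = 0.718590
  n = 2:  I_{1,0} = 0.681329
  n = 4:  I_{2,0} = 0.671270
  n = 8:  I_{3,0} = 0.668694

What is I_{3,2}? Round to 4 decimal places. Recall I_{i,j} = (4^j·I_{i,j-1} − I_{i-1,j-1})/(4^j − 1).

0.6678

I_{2,1} = 0.671270 + (0.671270 − 0.681329)/3 = 0.667917
I_{3,1} = (4·0.668694 − 0.671270) / 3 = 0.667835
I_{3,2} = 0.667835 + (0.667835 − 0.667917)/15 = 0.667830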